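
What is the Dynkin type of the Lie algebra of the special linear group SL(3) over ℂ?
This is sl(3), which has dimension 3^2 - 1 = 8 and rank 3 - 1 = 2 (a Cartan subalgebra is the diagonal traceless matrices). In the classification of classical Lie algebras, the special linear algebra sl(n+1) has type A_n; here n = 2, so the Dynkin diagram is a chain of 2 nodes with single edges (A_2). Hence the type is A_2.

A_2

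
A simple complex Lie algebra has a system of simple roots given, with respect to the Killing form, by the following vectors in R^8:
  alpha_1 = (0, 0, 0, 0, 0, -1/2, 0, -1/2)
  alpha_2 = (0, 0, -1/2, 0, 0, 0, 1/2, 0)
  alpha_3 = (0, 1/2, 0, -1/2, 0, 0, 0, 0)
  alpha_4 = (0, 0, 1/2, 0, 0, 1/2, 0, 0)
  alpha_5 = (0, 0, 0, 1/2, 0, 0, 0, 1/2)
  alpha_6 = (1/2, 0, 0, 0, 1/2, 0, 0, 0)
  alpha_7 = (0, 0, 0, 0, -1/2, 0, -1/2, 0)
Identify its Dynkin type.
Compute the Cartan integers a_ij = 2(alpha_i, alpha_j)/(alpha_j, alpha_j); the resulting 7x7 Cartan matrix is
[[2, 0, 0, -1, -1, 0, 0], [0, 2, 0, -1, 0, 0, -1], [0, 0, 2, 0, -1, 0, 0], [-1, -1, 0, 2, 0, 0, 0], [-1, 0, -1, 0, 2, 0, 0], [0, 0, 0, 0, 0, 2, -1], [0, -1, 0, 0, 0, -1, 2]].
All simple roots have the same length, so the diagram is simply laced. The associated Dynkin diagram is a chain of 7 nodes with single edges (A_7), so the type is A_7 (the algebra sl(8)).

type A_7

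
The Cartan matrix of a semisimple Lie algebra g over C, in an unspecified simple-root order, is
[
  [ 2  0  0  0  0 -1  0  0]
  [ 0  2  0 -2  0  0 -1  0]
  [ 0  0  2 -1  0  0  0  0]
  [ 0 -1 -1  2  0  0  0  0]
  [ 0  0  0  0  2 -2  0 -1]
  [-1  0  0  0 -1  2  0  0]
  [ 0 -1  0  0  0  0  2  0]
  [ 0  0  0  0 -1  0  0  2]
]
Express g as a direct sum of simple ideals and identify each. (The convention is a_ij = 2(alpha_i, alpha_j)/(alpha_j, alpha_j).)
The diagram associated to this matrix has two connected components: the simple roots {alpha_2, alpha_3, alpha_4, alpha_7} form a chain of 4 nodes with a double edge between the middle two (F_4), and {alpha_1, alpha_5, alpha_6, alpha_8} form a chain of 4 nodes with a double edge between the middle two (F_4). A semisimple Lie algebra decomposes uniquely as the direct sum of simple ideals, one per connected component of its Dynkin diagram, so g ≅ F_4 ⊕ F_4 (dimension 52 + 52 = 104).

F_4 + F_4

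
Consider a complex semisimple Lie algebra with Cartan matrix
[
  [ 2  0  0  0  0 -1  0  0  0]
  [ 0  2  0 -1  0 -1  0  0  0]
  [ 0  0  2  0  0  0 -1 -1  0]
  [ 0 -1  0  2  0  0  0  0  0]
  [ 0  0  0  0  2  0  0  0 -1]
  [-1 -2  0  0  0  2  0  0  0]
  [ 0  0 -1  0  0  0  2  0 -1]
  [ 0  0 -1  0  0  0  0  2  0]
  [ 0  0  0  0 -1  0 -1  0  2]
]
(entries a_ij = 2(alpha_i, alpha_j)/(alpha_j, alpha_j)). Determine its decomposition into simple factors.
The diagram associated to this matrix has two connected components: the simple roots {alpha_3, alpha_5, alpha_7, alpha_8, alpha_9} form a chain of 5 nodes with single edges (A_5), and {alpha_1, alpha_2, alpha_4, alpha_6} form a chain of 4 nodes with a double edge between the middle two (F_4). A semisimple Lie algebra decomposes uniquely as the direct sum of simple ideals, one per connected component of its Dynkin diagram, so g ≅ A_5 ⊕ F_4 (dimension 35 + 52 = 87).

A_5 (sl(6)) ⊕ F_4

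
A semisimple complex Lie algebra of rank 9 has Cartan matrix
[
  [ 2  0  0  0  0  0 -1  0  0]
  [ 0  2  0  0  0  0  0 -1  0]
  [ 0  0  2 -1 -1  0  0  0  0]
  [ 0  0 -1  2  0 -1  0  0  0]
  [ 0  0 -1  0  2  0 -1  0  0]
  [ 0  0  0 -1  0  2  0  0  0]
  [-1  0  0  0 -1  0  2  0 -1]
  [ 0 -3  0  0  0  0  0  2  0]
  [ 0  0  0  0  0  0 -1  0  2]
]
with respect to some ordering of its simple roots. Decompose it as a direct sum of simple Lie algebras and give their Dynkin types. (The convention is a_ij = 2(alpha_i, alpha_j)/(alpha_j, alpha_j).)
The diagram associated to this matrix has two connected components: the simple roots {alpha_1, alpha_3, alpha_4, alpha_5, alpha_6, alpha_7, alpha_9} form a chain of 5 nodes with a fork of two nodes at one end (D_7), and {alpha_2, alpha_8} form two nodes joined by a triple edge (G_2). A semisimple Lie algebra decomposes uniquely as the direct sum of simple ideals, one per connected component of its Dynkin diagram, so g ≅ D_7 ⊕ G_2 (dimension 91 + 14 = 105).

D7 ⊕ G2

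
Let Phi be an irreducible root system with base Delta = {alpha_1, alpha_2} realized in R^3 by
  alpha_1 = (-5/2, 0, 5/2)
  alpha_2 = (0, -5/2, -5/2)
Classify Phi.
type A_2

Compute the Cartan integers a_ij = 2(alpha_i, alpha_j)/(alpha_j, alpha_j); the resulting 2x2 Cartan matrix is
[[2, -1], [-1, 2]].
All simple roots have the same length, so the diagram is simply laced. The associated Dynkin diagram is a chain of 2 nodes with single edges (A_2), so the type is A_2 (the algebra sl(3)).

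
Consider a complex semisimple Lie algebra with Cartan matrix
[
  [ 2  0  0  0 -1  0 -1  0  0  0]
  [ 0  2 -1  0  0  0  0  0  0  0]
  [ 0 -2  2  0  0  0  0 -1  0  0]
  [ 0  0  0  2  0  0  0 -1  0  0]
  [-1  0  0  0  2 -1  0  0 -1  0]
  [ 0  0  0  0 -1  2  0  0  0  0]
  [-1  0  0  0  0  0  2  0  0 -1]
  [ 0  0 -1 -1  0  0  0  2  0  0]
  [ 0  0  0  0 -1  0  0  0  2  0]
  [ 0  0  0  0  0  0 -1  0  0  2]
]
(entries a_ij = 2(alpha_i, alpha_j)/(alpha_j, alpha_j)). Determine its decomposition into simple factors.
The diagram associated to this matrix has two connected components: the simple roots {alpha_2, alpha_3, alpha_4, alpha_8} form a chain of 4 nodes with a double edge at one end; the terminal node there is the unique short simple root (B_4), and {alpha_1, alpha_5, alpha_6, alpha_7, alpha_9, alpha_10} form a chain of 4 nodes with a fork of two nodes at one end (D_6). A semisimple Lie algebra decomposes uniquely as the direct sum of simple ideals, one per connected component of its Dynkin diagram, so g ≅ B_4 ⊕ D_6 (dimension 36 + 66 = 102).

B4 + D6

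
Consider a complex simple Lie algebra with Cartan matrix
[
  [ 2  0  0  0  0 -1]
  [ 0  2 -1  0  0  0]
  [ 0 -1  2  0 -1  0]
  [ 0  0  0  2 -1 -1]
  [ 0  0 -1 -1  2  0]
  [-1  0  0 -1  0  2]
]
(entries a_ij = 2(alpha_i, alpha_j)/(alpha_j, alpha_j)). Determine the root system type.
The matrix has rank 6 with 2's on the diagonal. Reading the off-diagonal entries as Dynkin edges (a single edge where a_ij = a_ji = -1; a double or triple edge where a_ij * a_ji = 2 or 3), the diagram is a chain of 6 nodes with single edges (A_6). One simple-root ordering that puts it in standard form is (alpha_1, alpha_6, alpha_4, alpha_5, alpha_3, alpha_2). So the algebra is type A_6, i.e. sl(7).

A_6 (sl(7))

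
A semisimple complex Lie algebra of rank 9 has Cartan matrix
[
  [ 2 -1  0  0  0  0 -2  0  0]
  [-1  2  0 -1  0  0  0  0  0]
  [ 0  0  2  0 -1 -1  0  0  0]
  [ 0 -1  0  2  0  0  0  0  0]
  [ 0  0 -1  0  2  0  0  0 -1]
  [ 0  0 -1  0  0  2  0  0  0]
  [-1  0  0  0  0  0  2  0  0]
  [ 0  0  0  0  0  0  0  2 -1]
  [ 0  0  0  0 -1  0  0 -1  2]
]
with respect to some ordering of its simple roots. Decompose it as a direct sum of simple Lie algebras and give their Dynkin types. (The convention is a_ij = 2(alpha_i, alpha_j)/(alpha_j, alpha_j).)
A_5 (sl(6)) + B_4 (so(9))

The diagram associated to this matrix has two connected components: the simple roots {alpha_3, alpha_5, alpha_6, alpha_8, alpha_9} form a chain of 5 nodes with single edges (A_5), and {alpha_1, alpha_2, alpha_4, alpha_7} form a chain of 4 nodes with a double edge at one end; the terminal node there is the unique short simple root (B_4). A semisimple Lie algebra decomposes uniquely as the direct sum of simple ideals, one per connected component of its Dynkin diagram, so g ≅ A_5 ⊕ B_4 (dimension 35 + 36 = 71).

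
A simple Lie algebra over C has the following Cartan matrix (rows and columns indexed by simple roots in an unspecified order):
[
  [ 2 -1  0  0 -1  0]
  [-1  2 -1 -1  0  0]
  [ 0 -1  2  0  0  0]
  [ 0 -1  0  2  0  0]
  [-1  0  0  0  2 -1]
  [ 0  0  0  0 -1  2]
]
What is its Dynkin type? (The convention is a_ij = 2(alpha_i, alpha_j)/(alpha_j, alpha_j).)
type D_6

The matrix has rank 6 with 2's on the diagonal. Reading the off-diagonal entries as Dynkin edges (a single edge where a_ij = a_ji = -1; a double or triple edge where a_ij * a_ji = 2 or 3), the diagram is a chain of 4 nodes with a fork of two nodes at one end (D_6). One simple-root ordering that puts it in standard form is (alpha_6, alpha_5, alpha_1, alpha_2, alpha_3, alpha_4). So the algebra is type D_6, i.e. so(12).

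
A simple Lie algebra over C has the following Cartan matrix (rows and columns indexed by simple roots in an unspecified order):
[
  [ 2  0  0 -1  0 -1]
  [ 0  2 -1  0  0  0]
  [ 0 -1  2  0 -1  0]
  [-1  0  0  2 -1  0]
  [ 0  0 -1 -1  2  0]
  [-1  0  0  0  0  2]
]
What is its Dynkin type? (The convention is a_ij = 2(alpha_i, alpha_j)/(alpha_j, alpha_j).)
The matrix has rank 6 with 2's on the diagonal. Reading the off-diagonal entries as Dynkin edges (a single edge where a_ij = a_ji = -1; a double or triple edge where a_ij * a_ji = 2 or 3), the diagram is a chain of 6 nodes with single edges (A_6). One simple-root ordering that puts it in standard form is (alpha_6, alpha_1, alpha_4, alpha_5, alpha_3, alpha_2). So the algebra is type A_6, i.e. sl(7).

A_6 (sl(7))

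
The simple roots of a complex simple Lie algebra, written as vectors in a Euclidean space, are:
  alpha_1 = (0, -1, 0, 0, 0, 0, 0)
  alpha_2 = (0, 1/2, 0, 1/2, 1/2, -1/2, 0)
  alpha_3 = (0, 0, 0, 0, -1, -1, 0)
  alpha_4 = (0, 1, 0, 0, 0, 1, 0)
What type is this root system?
Compute the Cartan integers a_ij = 2(alpha_i, alpha_j)/(alpha_j, alpha_j); the resulting 4x4 Cartan matrix is
[[2, -1, 0, -1], [-1, 2, 0, 0], [0, 0, 2, -1], [-2, 0, -1, 2]].
The roots have two lengths (squared-length ratio 2:1); the short ones are alpha_{1,2}. The associated Dynkin diagram is a chain of 4 nodes with a double edge between the middle two (F_4), so the type is F_4.

F_4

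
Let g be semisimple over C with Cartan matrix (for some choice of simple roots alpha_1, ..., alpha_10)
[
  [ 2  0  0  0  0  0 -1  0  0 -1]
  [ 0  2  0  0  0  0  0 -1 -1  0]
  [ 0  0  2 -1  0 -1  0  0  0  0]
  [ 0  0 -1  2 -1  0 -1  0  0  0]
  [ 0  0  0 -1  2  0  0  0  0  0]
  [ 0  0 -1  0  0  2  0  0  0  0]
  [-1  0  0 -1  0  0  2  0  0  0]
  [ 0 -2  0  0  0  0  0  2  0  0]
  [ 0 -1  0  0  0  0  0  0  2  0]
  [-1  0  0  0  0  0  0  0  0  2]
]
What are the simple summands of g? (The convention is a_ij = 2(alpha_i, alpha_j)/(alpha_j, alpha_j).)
The diagram associated to this matrix has two connected components: the simple roots {alpha_2, alpha_8, alpha_9} form a chain of 3 nodes with a double edge at one end; the terminal node there is the unique long simple root (C_3), and {alpha_1, alpha_3, alpha_4, alpha_5, alpha_6, alpha_7, alpha_10} form a chain of 6 nodes with one extra node attached to the third node from one end (E_7). A semisimple Lie algebra decomposes uniquely as the direct sum of simple ideals, one per connected component of its Dynkin diagram, so g ≅ C_3 ⊕ E_7 (dimension 21 + 133 = 154).

C_3 (sp(6)) + E_7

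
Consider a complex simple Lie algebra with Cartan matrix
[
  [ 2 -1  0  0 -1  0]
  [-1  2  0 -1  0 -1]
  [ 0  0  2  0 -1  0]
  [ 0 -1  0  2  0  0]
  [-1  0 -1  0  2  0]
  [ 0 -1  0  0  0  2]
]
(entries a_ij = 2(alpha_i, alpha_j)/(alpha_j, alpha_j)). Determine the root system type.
D_6 (so(12))

The matrix has rank 6 with 2's on the diagonal. Reading the off-diagonal entries as Dynkin edges (a single edge where a_ij = a_ji = -1; a double or triple edge where a_ij * a_ji = 2 or 3), the diagram is a chain of 4 nodes with a fork of two nodes at one end (D_6). One simple-root ordering that puts it in standard form is (alpha_3, alpha_5, alpha_1, alpha_2, alpha_4, alpha_6). So the algebra is type D_6, i.e. so(12).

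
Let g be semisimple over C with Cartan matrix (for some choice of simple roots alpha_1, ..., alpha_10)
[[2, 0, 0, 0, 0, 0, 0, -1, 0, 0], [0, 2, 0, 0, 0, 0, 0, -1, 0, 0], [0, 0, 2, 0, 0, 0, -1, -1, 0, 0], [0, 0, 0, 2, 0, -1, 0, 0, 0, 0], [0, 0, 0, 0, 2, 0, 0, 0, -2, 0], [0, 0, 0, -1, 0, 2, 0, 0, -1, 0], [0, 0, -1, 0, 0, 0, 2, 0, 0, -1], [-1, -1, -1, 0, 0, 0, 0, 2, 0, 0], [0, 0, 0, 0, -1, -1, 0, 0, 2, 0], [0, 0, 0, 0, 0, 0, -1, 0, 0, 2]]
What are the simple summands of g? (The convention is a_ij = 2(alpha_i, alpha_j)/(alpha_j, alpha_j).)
type C_4 ⊕ type D_6

The diagram associated to this matrix has two connected components: the simple roots {alpha_4, alpha_5, alpha_6, alpha_9} form a chain of 4 nodes with a double edge at one end; the terminal node there is the unique long simple root (C_4), and {alpha_1, alpha_2, alpha_3, alpha_7, alpha_8, alpha_10} form a chain of 4 nodes with a fork of two nodes at one end (D_6). A semisimple Lie algebra decomposes uniquely as the direct sum of simple ideals, one per connected component of its Dynkin diagram, so g ≅ C_4 ⊕ D_6 (dimension 36 + 66 = 102).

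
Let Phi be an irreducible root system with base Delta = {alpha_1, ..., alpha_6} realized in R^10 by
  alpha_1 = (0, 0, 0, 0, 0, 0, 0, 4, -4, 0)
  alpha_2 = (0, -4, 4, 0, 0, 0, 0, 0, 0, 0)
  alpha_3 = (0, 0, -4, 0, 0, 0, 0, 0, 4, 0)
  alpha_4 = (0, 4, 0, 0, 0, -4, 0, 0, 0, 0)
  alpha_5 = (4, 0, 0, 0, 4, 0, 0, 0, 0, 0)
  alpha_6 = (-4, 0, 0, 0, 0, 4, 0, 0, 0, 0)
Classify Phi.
A_6

Compute the Cartan integers a_ij = 2(alpha_i, alpha_j)/(alpha_j, alpha_j); the resulting 6x6 Cartan matrix is
[[2, 0, -1, 0, 0, 0], [0, 2, -1, -1, 0, 0], [-1, -1, 2, 0, 0, 0], [0, -1, 0, 2, 0, -1], [0, 0, 0, 0, 2, -1], [0, 0, 0, -1, -1, 2]].
All simple roots have the same length, so the diagram is simply laced. The associated Dynkin diagram is a chain of 6 nodes with single edges (A_6), so the type is A_6 (the algebra sl(7)).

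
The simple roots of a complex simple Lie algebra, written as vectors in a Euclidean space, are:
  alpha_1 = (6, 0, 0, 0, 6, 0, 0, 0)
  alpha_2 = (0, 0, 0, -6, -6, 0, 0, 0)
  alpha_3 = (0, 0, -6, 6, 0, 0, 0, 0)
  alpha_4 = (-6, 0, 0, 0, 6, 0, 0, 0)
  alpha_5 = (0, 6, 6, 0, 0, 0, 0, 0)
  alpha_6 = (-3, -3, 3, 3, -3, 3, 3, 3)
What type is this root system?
E6

Compute the Cartan integers a_ij = 2(alpha_i, alpha_j)/(alpha_j, alpha_j); the resulting 6x6 Cartan matrix is
[[2, -1, 0, 0, 0, -1], [-1, 2, -1, -1, 0, 0], [0, -1, 2, 0, -1, 0], [0, -1, 0, 2, 0, 0], [0, 0, -1, 0, 2, 0], [-1, 0, 0, 0, 0, 2]].
All simple roots have the same length, so the diagram is simply laced. The associated Dynkin diagram is a chain of 5 nodes with one extra node attached to the third node from one end (E_6), so the type is E_6.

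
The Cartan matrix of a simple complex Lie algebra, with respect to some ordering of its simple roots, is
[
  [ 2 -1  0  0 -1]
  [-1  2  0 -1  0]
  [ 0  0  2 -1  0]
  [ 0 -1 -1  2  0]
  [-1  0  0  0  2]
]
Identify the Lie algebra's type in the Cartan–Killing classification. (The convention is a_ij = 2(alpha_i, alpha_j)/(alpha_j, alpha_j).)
type A_5

The matrix has rank 5 with 2's on the diagonal. Reading the off-diagonal entries as Dynkin edges (a single edge where a_ij = a_ji = -1; a double or triple edge where a_ij * a_ji = 2 or 3), the diagram is a chain of 5 nodes with single edges (A_5). One simple-root ordering that puts it in standard form is (alpha_5, alpha_1, alpha_2, alpha_4, alpha_3). So the algebra is type A_5, i.e. sl(6).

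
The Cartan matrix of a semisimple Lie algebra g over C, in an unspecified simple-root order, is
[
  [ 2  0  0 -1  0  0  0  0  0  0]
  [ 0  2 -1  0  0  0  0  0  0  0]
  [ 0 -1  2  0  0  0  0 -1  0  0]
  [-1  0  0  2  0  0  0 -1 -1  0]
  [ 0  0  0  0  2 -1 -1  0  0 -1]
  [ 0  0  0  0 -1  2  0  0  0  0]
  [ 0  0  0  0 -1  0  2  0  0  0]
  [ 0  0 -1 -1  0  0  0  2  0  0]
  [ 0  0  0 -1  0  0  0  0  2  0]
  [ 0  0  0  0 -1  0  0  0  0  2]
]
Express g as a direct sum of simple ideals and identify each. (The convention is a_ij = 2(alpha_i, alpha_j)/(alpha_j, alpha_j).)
The diagram associated to this matrix has two connected components: the simple roots {alpha_5, alpha_6, alpha_7, alpha_10} form a chain of 2 nodes with a fork of two nodes at one end (D_4), and {alpha_1, alpha_2, alpha_3, alpha_4, alpha_8, alpha_9} form a chain of 4 nodes with a fork of two nodes at one end (D_6). A semisimple Lie algebra decomposes uniquely as the direct sum of simple ideals, one per connected component of its Dynkin diagram, so g ≅ D_4 ⊕ D_6 (dimension 28 + 66 = 94).

D_4 (so(8)) + D_6 (so(12))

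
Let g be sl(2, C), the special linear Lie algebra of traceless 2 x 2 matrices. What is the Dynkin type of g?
This is sl(2), which has dimension 2^2 - 1 = 3 and rank 2 - 1 = 1 (a Cartan subalgebra is the diagonal traceless matrices). In the classification of classical Lie algebras, the special linear algebra sl(n+1) has type A_n; here n = 1, so the Dynkin diagram is a chain of 1 nodes with single edges (A_1). Hence the type is A_1.

A_1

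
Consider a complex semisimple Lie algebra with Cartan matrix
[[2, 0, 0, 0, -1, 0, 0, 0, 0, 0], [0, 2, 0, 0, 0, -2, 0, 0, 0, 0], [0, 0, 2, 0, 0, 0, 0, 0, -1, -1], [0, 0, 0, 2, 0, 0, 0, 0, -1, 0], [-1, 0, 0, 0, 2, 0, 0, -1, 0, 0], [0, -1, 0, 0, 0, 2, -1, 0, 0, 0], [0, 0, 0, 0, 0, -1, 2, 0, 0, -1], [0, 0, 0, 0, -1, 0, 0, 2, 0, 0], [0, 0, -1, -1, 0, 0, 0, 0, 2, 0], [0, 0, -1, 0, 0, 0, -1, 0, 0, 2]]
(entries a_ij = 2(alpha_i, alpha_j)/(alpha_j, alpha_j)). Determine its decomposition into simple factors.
type A_3 ⊕ type C_7

The diagram associated to this matrix has two connected components: the simple roots {alpha_1, alpha_5, alpha_8} form a chain of 3 nodes with single edges (A_3), and {alpha_2, alpha_3, alpha_4, alpha_6, alpha_7, alpha_9, alpha_10} form a chain of 7 nodes with a double edge at one end; the terminal node there is the unique long simple root (C_7). A semisimple Lie algebra decomposes uniquely as the direct sum of simple ideals, one per connected component of its Dynkin diagram, so g ≅ A_3 ⊕ C_7 (dimension 15 + 105 = 120).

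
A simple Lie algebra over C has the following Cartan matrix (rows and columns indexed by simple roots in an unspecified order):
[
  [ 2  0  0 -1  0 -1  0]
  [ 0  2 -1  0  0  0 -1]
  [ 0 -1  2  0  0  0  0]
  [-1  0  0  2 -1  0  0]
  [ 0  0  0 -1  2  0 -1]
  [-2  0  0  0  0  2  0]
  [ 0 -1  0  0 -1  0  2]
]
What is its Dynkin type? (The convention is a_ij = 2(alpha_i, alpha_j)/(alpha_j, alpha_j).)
C_7

The matrix has rank 7 with 2's on the diagonal. Reading the off-diagonal entries as Dynkin edges (a single edge where a_ij = a_ji = -1; a double or triple edge where a_ij * a_ji = 2 or 3), the diagram is a chain of 7 nodes with a double edge at one end; the terminal node there is the unique long simple root (C_7). One simple-root ordering that puts it in standard form is (alpha_3, alpha_2, alpha_7, alpha_5, alpha_4, alpha_1, alpha_6). So the algebra is type C_7, i.e. sp(14).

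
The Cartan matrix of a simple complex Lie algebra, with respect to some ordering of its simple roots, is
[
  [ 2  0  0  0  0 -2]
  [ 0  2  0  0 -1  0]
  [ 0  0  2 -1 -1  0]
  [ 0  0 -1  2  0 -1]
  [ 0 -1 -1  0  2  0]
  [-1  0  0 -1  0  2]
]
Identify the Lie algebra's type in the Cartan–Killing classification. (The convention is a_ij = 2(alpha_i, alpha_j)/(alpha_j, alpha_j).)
The matrix has rank 6 with 2's on the diagonal. Reading the off-diagonal entries as Dynkin edges (a single edge where a_ij = a_ji = -1; a double or triple edge where a_ij * a_ji = 2 or 3), the diagram is a chain of 6 nodes with a double edge at one end; the terminal node there is the unique long simple root (C_6). One simple-root ordering that puts it in standard form is (alpha_2, alpha_5, alpha_3, alpha_4, alpha_6, alpha_1). So the algebra is type C_6, i.e. sp(12).

type C_6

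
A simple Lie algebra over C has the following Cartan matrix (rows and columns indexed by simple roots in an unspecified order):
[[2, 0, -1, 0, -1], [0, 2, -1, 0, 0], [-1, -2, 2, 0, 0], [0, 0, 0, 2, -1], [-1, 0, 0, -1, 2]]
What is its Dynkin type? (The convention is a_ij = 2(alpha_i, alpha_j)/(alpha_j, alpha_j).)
B_5

The matrix has rank 5 with 2's on the diagonal. Reading the off-diagonal entries as Dynkin edges (a single edge where a_ij = a_ji = -1; a double or triple edge where a_ij * a_ji = 2 or 3), the diagram is a chain of 5 nodes with a double edge at one end; the terminal node there is the unique short simple root (B_5). One simple-root ordering that puts it in standard form is (alpha_4, alpha_5, alpha_1, alpha_3, alpha_2). So the algebra is type B_5, i.e. so(11).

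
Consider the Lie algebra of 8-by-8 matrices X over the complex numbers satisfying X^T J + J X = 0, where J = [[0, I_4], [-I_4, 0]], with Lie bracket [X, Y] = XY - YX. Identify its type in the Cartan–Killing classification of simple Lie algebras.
C4

This is sp(8), which has dimension 8(8+1)/2 = 36 and rank 8/2 = 4. In the classification of classical Lie algebras, the symplectic algebra sp(2n) has type C_n; here n = 4, so the Dynkin diagram is a chain of 4 nodes with a double edge at one end; the terminal node there is the unique long simple root (C_4). Hence the type is C_4.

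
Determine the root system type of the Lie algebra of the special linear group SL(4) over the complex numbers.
A3

This is sl(4), which has dimension 4^2 - 1 = 15 and rank 4 - 1 = 3 (a Cartan subalgebra is the diagonal traceless matrices). In the classification of classical Lie algebras, the special linear algebra sl(n+1) has type A_n; here n = 3, so the Dynkin diagram is a chain of 3 nodes with single edges (A_3). Hence the type is A_3.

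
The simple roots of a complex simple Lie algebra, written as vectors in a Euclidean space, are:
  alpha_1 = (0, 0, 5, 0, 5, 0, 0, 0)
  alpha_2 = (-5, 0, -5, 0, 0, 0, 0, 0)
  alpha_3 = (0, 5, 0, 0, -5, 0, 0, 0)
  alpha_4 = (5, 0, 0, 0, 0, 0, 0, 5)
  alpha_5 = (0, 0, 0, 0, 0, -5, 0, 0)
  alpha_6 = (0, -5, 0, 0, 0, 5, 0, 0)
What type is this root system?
Compute the Cartan integers a_ij = 2(alpha_i, alpha_j)/(alpha_j, alpha_j); the resulting 6x6 Cartan matrix is
[[2, -1, -1, 0, 0, 0], [-1, 2, 0, -1, 0, 0], [-1, 0, 2, 0, 0, -1], [0, -1, 0, 2, 0, 0], [0, 0, 0, 0, 2, -1], [0, 0, -1, 0, -2, 2]].
The roots have two lengths (squared-length ratio 2:1); the short ones are alpha_{5}. The associated Dynkin diagram is a chain of 6 nodes with a double edge at one end; the terminal node there is the unique short simple root (B_6), so the type is B_6 (the algebra so(13)).

type B_6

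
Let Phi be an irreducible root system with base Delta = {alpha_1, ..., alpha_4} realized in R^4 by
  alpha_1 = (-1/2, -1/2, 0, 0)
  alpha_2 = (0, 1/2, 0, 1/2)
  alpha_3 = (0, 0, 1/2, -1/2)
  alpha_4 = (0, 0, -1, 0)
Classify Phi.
C4

Compute the Cartan integers a_ij = 2(alpha_i, alpha_j)/(alpha_j, alpha_j); the resulting 4x4 Cartan matrix is
[[2, -1, 0, 0], [-1, 2, -1, 0], [0, -1, 2, -1], [0, 0, -2, 2]].
The roots have two lengths (squared-length ratio 2:1); the short ones are alpha_{1,2,3}. The associated Dynkin diagram is a chain of 4 nodes with a double edge at one end; the terminal node there is the unique long simple root (C_4), so the type is C_4 (the algebra sp(8)).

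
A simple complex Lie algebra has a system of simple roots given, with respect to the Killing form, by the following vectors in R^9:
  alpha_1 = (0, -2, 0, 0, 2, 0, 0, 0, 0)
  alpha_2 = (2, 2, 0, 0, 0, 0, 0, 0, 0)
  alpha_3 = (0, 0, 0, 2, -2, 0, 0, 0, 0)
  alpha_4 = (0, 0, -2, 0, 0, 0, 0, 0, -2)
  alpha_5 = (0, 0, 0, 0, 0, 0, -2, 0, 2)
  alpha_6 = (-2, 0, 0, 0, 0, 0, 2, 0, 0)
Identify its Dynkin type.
Compute the Cartan integers a_ij = 2(alpha_i, alpha_j)/(alpha_j, alpha_j); the resulting 6x6 Cartan matrix is
[[2, -1, -1, 0, 0, 0], [-1, 2, 0, 0, 0, -1], [-1, 0, 2, 0, 0, 0], [0, 0, 0, 2, -1, 0], [0, 0, 0, -1, 2, -1], [0, -1, 0, 0, -1, 2]].
All simple roots have the same length, so the diagram is simply laced. The associated Dynkin diagram is a chain of 6 nodes with single edges (A_6), so the type is A_6 (the algebra sl(7)).

A_6 (sl(7))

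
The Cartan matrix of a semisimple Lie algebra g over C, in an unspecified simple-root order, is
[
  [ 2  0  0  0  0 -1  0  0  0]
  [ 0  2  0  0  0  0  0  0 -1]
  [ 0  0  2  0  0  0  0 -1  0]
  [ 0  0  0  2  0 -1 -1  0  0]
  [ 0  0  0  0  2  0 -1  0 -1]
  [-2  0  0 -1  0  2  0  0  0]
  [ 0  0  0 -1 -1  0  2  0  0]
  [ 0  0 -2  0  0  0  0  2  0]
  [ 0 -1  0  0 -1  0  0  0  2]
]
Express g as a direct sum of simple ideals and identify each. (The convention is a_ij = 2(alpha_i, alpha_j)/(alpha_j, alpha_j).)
B2 + B7

The diagram associated to this matrix has two connected components: the simple roots {alpha_3, alpha_8} form a chain of 2 nodes with a double edge at one end; the terminal node there is the unique short simple root (B_2), and {alpha_1, alpha_2, alpha_4, alpha_5, alpha_6, alpha_7, alpha_9} form a chain of 7 nodes with a double edge at one end; the terminal node there is the unique short simple root (B_7). A semisimple Lie algebra decomposes uniquely as the direct sum of simple ideals, one per connected component of its Dynkin diagram, so g ≅ B_2 ⊕ B_7 (dimension 10 + 105 = 115).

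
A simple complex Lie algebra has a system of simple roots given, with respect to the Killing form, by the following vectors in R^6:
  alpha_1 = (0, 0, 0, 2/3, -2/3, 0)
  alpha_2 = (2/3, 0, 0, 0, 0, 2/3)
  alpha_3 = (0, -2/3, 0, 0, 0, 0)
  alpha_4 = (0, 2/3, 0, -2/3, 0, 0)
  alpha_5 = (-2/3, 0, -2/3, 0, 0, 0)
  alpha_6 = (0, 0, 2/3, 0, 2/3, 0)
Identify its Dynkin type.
B6

Compute the Cartan integers a_ij = 2(alpha_i, alpha_j)/(alpha_j, alpha_j); the resulting 6x6 Cartan matrix is
[[2, 0, 0, -1, 0, -1], [0, 2, 0, 0, -1, 0], [0, 0, 2, -1, 0, 0], [-1, 0, -2, 2, 0, 0], [0, -1, 0, 0, 2, -1], [-1, 0, 0, 0, -1, 2]].
The roots have two lengths (squared-length ratio 2:1); the short ones are alpha_{3}. The associated Dynkin diagram is a chain of 6 nodes with a double edge at one end; the terminal node there is the unique short simple root (B_6), so the type is B_6 (the algebra so(13)).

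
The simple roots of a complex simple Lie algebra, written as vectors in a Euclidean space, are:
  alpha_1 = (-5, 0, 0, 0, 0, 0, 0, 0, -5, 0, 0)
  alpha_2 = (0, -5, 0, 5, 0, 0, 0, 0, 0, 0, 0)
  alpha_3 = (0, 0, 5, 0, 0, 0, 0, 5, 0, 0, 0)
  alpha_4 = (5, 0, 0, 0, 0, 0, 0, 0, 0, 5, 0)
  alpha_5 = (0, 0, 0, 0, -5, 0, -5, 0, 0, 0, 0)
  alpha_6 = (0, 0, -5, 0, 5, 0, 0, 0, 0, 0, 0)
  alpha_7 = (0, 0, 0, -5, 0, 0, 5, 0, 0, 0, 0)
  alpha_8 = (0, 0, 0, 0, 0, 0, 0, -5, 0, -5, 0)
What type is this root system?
A_8 (sl(9))

Compute the Cartan integers a_ij = 2(alpha_i, alpha_j)/(alpha_j, alpha_j); the resulting 8x8 Cartan matrix is
[[2, 0, 0, -1, 0, 0, 0, 0], [0, 2, 0, 0, 0, 0, -1, 0], [0, 0, 2, 0, 0, -1, 0, -1], [-1, 0, 0, 2, 0, 0, 0, -1], [0, 0, 0, 0, 2, -1, -1, 0], [0, 0, -1, 0, -1, 2, 0, 0], [0, -1, 0, 0, -1, 0, 2, 0], [0, 0, -1, -1, 0, 0, 0, 2]].
All simple roots have the same length, so the diagram is simply laced. The associated Dynkin diagram is a chain of 8 nodes with single edges (A_8), so the type is A_8 (the algebra sl(9)).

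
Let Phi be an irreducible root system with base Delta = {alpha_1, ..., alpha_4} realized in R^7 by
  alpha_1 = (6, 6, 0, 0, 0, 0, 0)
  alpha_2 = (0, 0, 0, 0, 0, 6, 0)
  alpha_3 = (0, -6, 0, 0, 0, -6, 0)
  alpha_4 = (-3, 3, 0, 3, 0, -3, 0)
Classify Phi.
Compute the Cartan integers a_ij = 2(alpha_i, alpha_j)/(alpha_j, alpha_j); the resulting 4x4 Cartan matrix is
[[2, 0, -1, 0], [0, 2, -1, -1], [-1, -2, 2, 0], [0, -1, 0, 2]].
The roots have two lengths (squared-length ratio 2:1); the short ones are alpha_{2,4}. The associated Dynkin diagram is a chain of 4 nodes with a double edge between the middle two (F_4), so the type is F_4.

F_4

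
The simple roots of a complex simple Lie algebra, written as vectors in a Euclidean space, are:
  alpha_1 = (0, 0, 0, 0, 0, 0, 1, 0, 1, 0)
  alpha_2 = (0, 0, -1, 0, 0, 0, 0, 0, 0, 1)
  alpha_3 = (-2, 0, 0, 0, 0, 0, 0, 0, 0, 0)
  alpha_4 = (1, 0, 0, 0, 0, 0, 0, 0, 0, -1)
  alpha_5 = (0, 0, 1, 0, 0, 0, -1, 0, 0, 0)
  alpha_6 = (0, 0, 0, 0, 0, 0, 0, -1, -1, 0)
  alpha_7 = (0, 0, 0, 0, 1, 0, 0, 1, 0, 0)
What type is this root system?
C_7

Compute the Cartan integers a_ij = 2(alpha_i, alpha_j)/(alpha_j, alpha_j); the resulting 7x7 Cartan matrix is
[[2, 0, 0, 0, -1, -1, 0], [0, 2, 0, -1, -1, 0, 0], [0, 0, 2, -2, 0, 0, 0], [0, -1, -1, 2, 0, 0, 0], [-1, -1, 0, 0, 2, 0, 0], [-1, 0, 0, 0, 0, 2, -1], [0, 0, 0, 0, 0, -1, 2]].
The roots have two lengths (squared-length ratio 2:1); the short ones are alpha_{1,2,4,5,6,7}. The associated Dynkin diagram is a chain of 7 nodes with a double edge at one end; the terminal node there is the unique long simple root (C_7), so the type is C_7 (the algebra sp(14)).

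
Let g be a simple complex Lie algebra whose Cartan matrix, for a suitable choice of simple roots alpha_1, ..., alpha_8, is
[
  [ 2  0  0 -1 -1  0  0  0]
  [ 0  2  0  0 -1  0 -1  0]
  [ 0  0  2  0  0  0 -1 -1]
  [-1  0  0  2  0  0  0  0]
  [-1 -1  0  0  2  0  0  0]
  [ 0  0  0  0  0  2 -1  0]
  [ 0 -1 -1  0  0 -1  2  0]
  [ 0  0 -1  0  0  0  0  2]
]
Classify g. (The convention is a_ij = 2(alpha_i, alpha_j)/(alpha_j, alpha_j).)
The matrix has rank 8 with 2's on the diagonal. Reading the off-diagonal entries as Dynkin edges (a single edge where a_ij = a_ji = -1; a double or triple edge where a_ij * a_ji = 2 or 3), the diagram is a chain of 7 nodes with one extra node attached to the third node from one end (E_8). One simple-root ordering that puts it in standard form is (alpha_8, alpha_6, alpha_3, alpha_7, alpha_2, alpha_5, alpha_1, alpha_4). So the algebra is type E_8.

E_8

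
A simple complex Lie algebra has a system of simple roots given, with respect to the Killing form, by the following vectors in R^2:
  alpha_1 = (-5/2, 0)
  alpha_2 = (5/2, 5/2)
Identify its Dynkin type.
Compute the Cartan integers a_ij = 2(alpha_i, alpha_j)/(alpha_j, alpha_j); the resulting 2x2 Cartan matrix is
[[2, -1], [-2, 2]].
The roots have two lengths (squared-length ratio 2:1); the short ones are alpha_{1}. The associated Dynkin diagram is a chain of 2 nodes with a double edge at one end; the terminal node there is the unique short simple root (B_2), so the type is B_2 (the algebra so(5)).

B_2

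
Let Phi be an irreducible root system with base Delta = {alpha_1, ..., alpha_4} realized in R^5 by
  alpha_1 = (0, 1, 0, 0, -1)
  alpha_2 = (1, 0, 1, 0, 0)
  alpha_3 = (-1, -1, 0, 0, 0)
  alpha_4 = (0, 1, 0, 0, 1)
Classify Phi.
D4

Compute the Cartan integers a_ij = 2(alpha_i, alpha_j)/(alpha_j, alpha_j); the resulting 4x4 Cartan matrix is
[[2, 0, -1, 0], [0, 2, -1, 0], [-1, -1, 2, -1], [0, 0, -1, 2]].
All simple roots have the same length, so the diagram is simply laced. The associated Dynkin diagram is a chain of 2 nodes with a fork of two nodes at one end (D_4), so the type is D_4 (the algebra so(8)).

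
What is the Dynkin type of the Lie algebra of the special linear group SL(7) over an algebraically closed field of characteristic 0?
A_6

This is sl(7), which has dimension 7^2 - 1 = 48 and rank 7 - 1 = 6 (a Cartan subalgebra is the diagonal traceless matrices). In the classification of classical Lie algebras, the special linear algebra sl(n+1) has type A_n; here n = 6, so the Dynkin diagram is a chain of 6 nodes with single edges (A_6). Hence the type is A_6.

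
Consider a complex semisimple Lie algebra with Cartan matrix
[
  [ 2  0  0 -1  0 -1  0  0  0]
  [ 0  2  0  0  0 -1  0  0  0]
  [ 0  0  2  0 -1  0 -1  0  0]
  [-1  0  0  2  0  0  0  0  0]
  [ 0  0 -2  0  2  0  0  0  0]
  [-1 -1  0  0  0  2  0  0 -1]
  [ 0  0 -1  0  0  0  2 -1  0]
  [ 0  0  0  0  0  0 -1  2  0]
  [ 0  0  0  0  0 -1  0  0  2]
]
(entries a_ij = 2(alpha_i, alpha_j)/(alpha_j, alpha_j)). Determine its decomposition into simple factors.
C_4 + D_5

The diagram associated to this matrix has two connected components: the simple roots {alpha_3, alpha_5, alpha_7, alpha_8} form a chain of 4 nodes with a double edge at one end; the terminal node there is the unique long simple root (C_4), and {alpha_1, alpha_2, alpha_4, alpha_6, alpha_9} form a chain of 3 nodes with a fork of two nodes at one end (D_5). A semisimple Lie algebra decomposes uniquely as the direct sum of simple ideals, one per connected component of its Dynkin diagram, so g ≅ C_4 ⊕ D_5 (dimension 36 + 45 = 81).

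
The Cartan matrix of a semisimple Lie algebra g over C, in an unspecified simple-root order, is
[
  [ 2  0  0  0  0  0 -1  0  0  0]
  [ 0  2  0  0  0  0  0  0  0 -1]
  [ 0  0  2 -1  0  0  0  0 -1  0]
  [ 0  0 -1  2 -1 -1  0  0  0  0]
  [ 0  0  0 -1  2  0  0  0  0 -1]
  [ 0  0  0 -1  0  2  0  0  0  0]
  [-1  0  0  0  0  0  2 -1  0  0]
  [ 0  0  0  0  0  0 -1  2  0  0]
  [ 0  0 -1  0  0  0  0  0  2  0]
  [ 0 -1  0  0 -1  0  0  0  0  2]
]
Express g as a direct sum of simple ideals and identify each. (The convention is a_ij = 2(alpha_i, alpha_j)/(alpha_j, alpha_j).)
The diagram associated to this matrix has two connected components: the simple roots {alpha_1, alpha_7, alpha_8} form a chain of 3 nodes with single edges (A_3), and {alpha_2, alpha_3, alpha_4, alpha_5, alpha_6, alpha_9, alpha_10} form a chain of 6 nodes with one extra node attached to the third node from one end (E_7). A semisimple Lie algebra decomposes uniquely as the direct sum of simple ideals, one per connected component of its Dynkin diagram, so g ≅ A_3 ⊕ E_7 (dimension 15 + 133 = 148).

A_3 (sl(4)) ⊕ E_7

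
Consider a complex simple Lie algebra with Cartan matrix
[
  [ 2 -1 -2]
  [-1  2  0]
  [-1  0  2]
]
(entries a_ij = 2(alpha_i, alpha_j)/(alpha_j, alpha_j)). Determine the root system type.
type B_3

The matrix has rank 3 with 2's on the diagonal. Reading the off-diagonal entries as Dynkin edges (a single edge where a_ij = a_ji = -1; a double or triple edge where a_ij * a_ji = 2 or 3), the diagram is a chain of 3 nodes with a double edge at one end; the terminal node there is the unique short simple root (B_3). One simple-root ordering that puts it in standard form is (alpha_2, alpha_1, alpha_3). So the algebra is type B_3, i.e. so(7).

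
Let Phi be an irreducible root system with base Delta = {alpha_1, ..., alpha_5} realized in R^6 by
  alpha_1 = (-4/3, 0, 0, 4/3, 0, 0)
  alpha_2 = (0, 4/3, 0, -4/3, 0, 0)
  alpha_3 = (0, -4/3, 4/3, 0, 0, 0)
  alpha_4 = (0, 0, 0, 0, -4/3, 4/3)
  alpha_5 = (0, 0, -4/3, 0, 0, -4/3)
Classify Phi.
Compute the Cartan integers a_ij = 2(alpha_i, alpha_j)/(alpha_j, alpha_j); the resulting 5x5 Cartan matrix is
[[2, -1, 0, 0, 0], [-1, 2, -1, 0, 0], [0, -1, 2, 0, -1], [0, 0, 0, 2, -1], [0, 0, -1, -1, 2]].
All simple roots have the same length, so the diagram is simply laced. The associated Dynkin diagram is a chain of 5 nodes with single edges (A_5), so the type is A_5 (the algebra sl(6)).

A5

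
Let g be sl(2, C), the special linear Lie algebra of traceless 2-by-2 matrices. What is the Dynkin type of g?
type A_1

This is sl(2), which has dimension 2^2 - 1 = 3 and rank 2 - 1 = 1 (a Cartan subalgebra is the diagonal traceless matrices). In the classification of classical Lie algebras, the special linear algebra sl(n+1) has type A_n; here n = 1, so the Dynkin diagram is a chain of 1 nodes with single edges (A_1). Hence the type is A_1.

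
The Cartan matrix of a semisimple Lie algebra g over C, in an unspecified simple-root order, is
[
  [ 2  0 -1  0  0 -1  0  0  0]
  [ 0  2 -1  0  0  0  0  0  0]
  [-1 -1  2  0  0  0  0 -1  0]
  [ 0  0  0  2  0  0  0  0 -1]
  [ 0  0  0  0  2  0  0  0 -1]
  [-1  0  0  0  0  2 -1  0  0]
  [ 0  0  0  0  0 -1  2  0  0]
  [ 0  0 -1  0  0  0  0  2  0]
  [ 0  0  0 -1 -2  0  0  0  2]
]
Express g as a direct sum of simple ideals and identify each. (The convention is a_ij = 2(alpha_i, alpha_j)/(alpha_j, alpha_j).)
The diagram associated to this matrix has two connected components: the simple roots {alpha_4, alpha_5, alpha_9} form a chain of 3 nodes with a double edge at one end; the terminal node there is the unique short simple root (B_3), and {alpha_1, alpha_2, alpha_3, alpha_6, alpha_7, alpha_8} form a chain of 4 nodes with a fork of two nodes at one end (D_6). A semisimple Lie algebra decomposes uniquely as the direct sum of simple ideals, one per connected component of its Dynkin diagram, so g ≅ B_3 ⊕ D_6 (dimension 21 + 66 = 87).

B_3 + D_6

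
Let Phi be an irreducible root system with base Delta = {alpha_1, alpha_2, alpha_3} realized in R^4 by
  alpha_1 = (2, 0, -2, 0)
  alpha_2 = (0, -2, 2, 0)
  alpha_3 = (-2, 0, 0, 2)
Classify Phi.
Compute the Cartan integers a_ij = 2(alpha_i, alpha_j)/(alpha_j, alpha_j); the resulting 3x3 Cartan matrix is
[[2, -1, -1], [-1, 2, 0], [-1, 0, 2]].
All simple roots have the same length, so the diagram is simply laced. The associated Dynkin diagram is a chain of 3 nodes with single edges (A_3), so the type is A_3 (the algebra sl(4)).

type A_3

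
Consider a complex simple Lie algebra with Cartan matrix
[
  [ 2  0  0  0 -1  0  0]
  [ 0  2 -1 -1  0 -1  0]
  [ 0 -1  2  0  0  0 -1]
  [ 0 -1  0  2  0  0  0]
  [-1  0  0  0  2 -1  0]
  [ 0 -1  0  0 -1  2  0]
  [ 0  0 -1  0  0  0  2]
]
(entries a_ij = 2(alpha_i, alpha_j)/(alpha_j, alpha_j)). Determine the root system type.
type E_7

The matrix has rank 7 with 2's on the diagonal. Reading the off-diagonal entries as Dynkin edges (a single edge where a_ij = a_ji = -1; a double or triple edge where a_ij * a_ji = 2 or 3), the diagram is a chain of 6 nodes with one extra node attached to the third node from one end (E_7). One simple-root ordering that puts it in standard form is (alpha_7, alpha_4, alpha_3, alpha_2, alpha_6, alpha_5, alpha_1). So the algebra is type E_7.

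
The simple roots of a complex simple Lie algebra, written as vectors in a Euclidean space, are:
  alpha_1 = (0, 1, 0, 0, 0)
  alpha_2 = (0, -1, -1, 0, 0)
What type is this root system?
Compute the Cartan integers a_ij = 2(alpha_i, alpha_j)/(alpha_j, alpha_j); the resulting 2x2 Cartan matrix is
[[2, -1], [-2, 2]].
The roots have two lengths (squared-length ratio 2:1); the short ones are alpha_{1}. The associated Dynkin diagram is a chain of 2 nodes with a double edge at one end; the terminal node there is the unique short simple root (B_2), so the type is B_2 (the algebra so(5)).

type B_2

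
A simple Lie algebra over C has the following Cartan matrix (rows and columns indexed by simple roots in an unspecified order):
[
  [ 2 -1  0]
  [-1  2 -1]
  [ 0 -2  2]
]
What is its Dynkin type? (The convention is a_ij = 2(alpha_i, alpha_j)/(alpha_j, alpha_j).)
The matrix has rank 3 with 2's on the diagonal. Reading the off-diagonal entries as Dynkin edges (a single edge where a_ij = a_ji = -1; a double or triple edge where a_ij * a_ji = 2 or 3), the diagram is a chain of 3 nodes with a double edge at one end; the terminal node there is the unique long simple root (C_3). One simple-root ordering that puts it in standard form is (alpha_1, alpha_2, alpha_3). So the algebra is type C_3, i.e. sp(6).

C3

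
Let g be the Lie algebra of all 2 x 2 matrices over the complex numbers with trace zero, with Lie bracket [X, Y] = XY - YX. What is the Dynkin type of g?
This is sl(2), which has dimension 2^2 - 1 = 3 and rank 2 - 1 = 1 (a Cartan subalgebra is the diagonal traceless matrices). In the classification of classical Lie algebras, the special linear algebra sl(n+1) has type A_n; here n = 1, so the Dynkin diagram is a chain of 1 nodes with single edges (A_1). Hence the type is A_1.

A1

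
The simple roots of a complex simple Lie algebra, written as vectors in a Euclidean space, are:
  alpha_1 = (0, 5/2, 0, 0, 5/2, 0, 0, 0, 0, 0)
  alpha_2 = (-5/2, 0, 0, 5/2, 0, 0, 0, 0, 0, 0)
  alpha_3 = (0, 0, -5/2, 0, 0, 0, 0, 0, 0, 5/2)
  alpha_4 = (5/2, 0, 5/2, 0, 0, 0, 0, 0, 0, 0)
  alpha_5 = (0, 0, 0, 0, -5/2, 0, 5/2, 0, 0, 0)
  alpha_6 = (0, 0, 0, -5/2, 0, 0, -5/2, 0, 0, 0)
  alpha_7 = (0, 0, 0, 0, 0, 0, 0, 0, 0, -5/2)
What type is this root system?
Compute the Cartan integers a_ij = 2(alpha_i, alpha_j)/(alpha_j, alpha_j); the resulting 7x7 Cartan matrix is
[[2, 0, 0, 0, -1, 0, 0], [0, 2, 0, -1, 0, -1, 0], [0, 0, 2, -1, 0, 0, -2], [0, -1, -1, 2, 0, 0, 0], [-1, 0, 0, 0, 2, -1, 0], [0, -1, 0, 0, -1, 2, 0], [0, 0, -1, 0, 0, 0, 2]].
The roots have two lengths (squared-length ratio 2:1); the short ones are alpha_{7}. The associated Dynkin diagram is a chain of 7 nodes with a double edge at one end; the terminal node there is the unique short simple root (B_7), so the type is B_7 (the algebra so(15)).

type B_7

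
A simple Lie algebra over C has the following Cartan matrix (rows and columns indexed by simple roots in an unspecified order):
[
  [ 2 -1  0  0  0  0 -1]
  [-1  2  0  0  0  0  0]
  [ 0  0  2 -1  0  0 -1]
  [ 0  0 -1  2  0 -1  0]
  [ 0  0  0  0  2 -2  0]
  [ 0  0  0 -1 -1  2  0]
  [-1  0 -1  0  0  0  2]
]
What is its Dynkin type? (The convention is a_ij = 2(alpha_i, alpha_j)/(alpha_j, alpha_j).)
C7

The matrix has rank 7 with 2's on the diagonal. Reading the off-diagonal entries as Dynkin edges (a single edge where a_ij = a_ji = -1; a double or triple edge where a_ij * a_ji = 2 or 3), the diagram is a chain of 7 nodes with a double edge at one end; the terminal node there is the unique long simple root (C_7). One simple-root ordering that puts it in standard form is (alpha_2, alpha_1, alpha_7, alpha_3, alpha_4, alpha_6, alpha_5). So the algebra is type C_7, i.e. sp(14).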